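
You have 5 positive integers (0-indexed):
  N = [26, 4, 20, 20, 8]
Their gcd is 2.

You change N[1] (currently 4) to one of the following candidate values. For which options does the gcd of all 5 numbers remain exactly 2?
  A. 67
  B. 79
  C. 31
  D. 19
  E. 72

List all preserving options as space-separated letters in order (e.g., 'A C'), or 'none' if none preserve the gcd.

Answer: E

Derivation:
Old gcd = 2; gcd of others (without N[1]) = 2
New gcd for candidate v: gcd(2, v). Preserves old gcd iff gcd(2, v) = 2.
  Option A: v=67, gcd(2,67)=1 -> changes
  Option B: v=79, gcd(2,79)=1 -> changes
  Option C: v=31, gcd(2,31)=1 -> changes
  Option D: v=19, gcd(2,19)=1 -> changes
  Option E: v=72, gcd(2,72)=2 -> preserves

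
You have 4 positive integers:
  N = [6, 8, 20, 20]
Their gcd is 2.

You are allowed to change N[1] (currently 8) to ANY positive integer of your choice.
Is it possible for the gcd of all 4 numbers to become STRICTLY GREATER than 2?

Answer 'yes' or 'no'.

Current gcd = 2
gcd of all OTHER numbers (without N[1]=8): gcd([6, 20, 20]) = 2
The new gcd after any change is gcd(2, new_value).
This can be at most 2.
Since 2 = old gcd 2, the gcd can only stay the same or decrease.

Answer: no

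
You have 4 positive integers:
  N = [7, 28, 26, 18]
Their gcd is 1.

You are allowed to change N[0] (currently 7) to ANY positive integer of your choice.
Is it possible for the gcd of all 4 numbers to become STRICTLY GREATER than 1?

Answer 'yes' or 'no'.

Current gcd = 1
gcd of all OTHER numbers (without N[0]=7): gcd([28, 26, 18]) = 2
The new gcd after any change is gcd(2, new_value).
This can be at most 2.
Since 2 > old gcd 1, the gcd CAN increase (e.g., set N[0] = 2).

Answer: yes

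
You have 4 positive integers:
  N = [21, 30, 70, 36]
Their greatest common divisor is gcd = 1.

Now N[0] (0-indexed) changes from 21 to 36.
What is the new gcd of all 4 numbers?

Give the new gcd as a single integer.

Numbers: [21, 30, 70, 36], gcd = 1
Change: index 0, 21 -> 36
gcd of the OTHER numbers (without index 0): gcd([30, 70, 36]) = 2
New gcd = gcd(g_others, new_val) = gcd(2, 36) = 2

Answer: 2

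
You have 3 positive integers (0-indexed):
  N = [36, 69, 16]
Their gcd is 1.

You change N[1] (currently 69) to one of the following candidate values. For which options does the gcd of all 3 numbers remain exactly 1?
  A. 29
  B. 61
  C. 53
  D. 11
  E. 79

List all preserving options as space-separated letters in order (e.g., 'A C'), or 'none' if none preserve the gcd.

Answer: A B C D E

Derivation:
Old gcd = 1; gcd of others (without N[1]) = 4
New gcd for candidate v: gcd(4, v). Preserves old gcd iff gcd(4, v) = 1.
  Option A: v=29, gcd(4,29)=1 -> preserves
  Option B: v=61, gcd(4,61)=1 -> preserves
  Option C: v=53, gcd(4,53)=1 -> preserves
  Option D: v=11, gcd(4,11)=1 -> preserves
  Option E: v=79, gcd(4,79)=1 -> preserves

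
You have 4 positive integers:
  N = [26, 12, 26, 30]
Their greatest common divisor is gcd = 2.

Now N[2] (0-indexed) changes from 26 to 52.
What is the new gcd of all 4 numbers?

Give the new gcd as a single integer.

Answer: 2

Derivation:
Numbers: [26, 12, 26, 30], gcd = 2
Change: index 2, 26 -> 52
gcd of the OTHER numbers (without index 2): gcd([26, 12, 30]) = 2
New gcd = gcd(g_others, new_val) = gcd(2, 52) = 2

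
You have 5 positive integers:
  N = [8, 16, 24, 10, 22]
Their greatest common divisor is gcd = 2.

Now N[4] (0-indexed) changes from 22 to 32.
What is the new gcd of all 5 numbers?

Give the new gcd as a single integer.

Answer: 2

Derivation:
Numbers: [8, 16, 24, 10, 22], gcd = 2
Change: index 4, 22 -> 32
gcd of the OTHER numbers (without index 4): gcd([8, 16, 24, 10]) = 2
New gcd = gcd(g_others, new_val) = gcd(2, 32) = 2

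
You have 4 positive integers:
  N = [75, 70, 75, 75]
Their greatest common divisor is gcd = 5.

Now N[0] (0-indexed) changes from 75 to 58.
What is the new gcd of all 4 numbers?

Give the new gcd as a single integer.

Answer: 1

Derivation:
Numbers: [75, 70, 75, 75], gcd = 5
Change: index 0, 75 -> 58
gcd of the OTHER numbers (without index 0): gcd([70, 75, 75]) = 5
New gcd = gcd(g_others, new_val) = gcd(5, 58) = 1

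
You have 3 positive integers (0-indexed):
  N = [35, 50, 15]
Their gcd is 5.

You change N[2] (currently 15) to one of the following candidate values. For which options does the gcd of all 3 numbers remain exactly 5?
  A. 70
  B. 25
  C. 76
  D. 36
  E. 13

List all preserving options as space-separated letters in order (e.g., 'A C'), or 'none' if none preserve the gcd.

Old gcd = 5; gcd of others (without N[2]) = 5
New gcd for candidate v: gcd(5, v). Preserves old gcd iff gcd(5, v) = 5.
  Option A: v=70, gcd(5,70)=5 -> preserves
  Option B: v=25, gcd(5,25)=5 -> preserves
  Option C: v=76, gcd(5,76)=1 -> changes
  Option D: v=36, gcd(5,36)=1 -> changes
  Option E: v=13, gcd(5,13)=1 -> changes

Answer: A B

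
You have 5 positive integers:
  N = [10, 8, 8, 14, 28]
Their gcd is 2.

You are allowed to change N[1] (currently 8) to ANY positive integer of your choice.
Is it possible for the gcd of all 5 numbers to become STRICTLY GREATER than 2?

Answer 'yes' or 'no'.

Current gcd = 2
gcd of all OTHER numbers (without N[1]=8): gcd([10, 8, 14, 28]) = 2
The new gcd after any change is gcd(2, new_value).
This can be at most 2.
Since 2 = old gcd 2, the gcd can only stay the same or decrease.

Answer: no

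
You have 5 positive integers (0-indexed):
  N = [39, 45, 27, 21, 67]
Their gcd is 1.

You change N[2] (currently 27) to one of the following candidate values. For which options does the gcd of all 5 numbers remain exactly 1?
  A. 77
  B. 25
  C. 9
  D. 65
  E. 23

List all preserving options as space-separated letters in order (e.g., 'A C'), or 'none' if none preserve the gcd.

Old gcd = 1; gcd of others (without N[2]) = 1
New gcd for candidate v: gcd(1, v). Preserves old gcd iff gcd(1, v) = 1.
  Option A: v=77, gcd(1,77)=1 -> preserves
  Option B: v=25, gcd(1,25)=1 -> preserves
  Option C: v=9, gcd(1,9)=1 -> preserves
  Option D: v=65, gcd(1,65)=1 -> preserves
  Option E: v=23, gcd(1,23)=1 -> preserves

Answer: A B C D E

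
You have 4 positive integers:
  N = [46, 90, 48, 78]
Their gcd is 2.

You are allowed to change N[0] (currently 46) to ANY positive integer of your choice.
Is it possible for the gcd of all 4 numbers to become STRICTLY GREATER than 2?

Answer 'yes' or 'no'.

Answer: yes

Derivation:
Current gcd = 2
gcd of all OTHER numbers (without N[0]=46): gcd([90, 48, 78]) = 6
The new gcd after any change is gcd(6, new_value).
This can be at most 6.
Since 6 > old gcd 2, the gcd CAN increase (e.g., set N[0] = 6).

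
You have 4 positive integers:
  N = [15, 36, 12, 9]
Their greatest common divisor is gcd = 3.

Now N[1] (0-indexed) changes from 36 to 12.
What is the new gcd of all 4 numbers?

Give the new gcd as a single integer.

Answer: 3

Derivation:
Numbers: [15, 36, 12, 9], gcd = 3
Change: index 1, 36 -> 12
gcd of the OTHER numbers (without index 1): gcd([15, 12, 9]) = 3
New gcd = gcd(g_others, new_val) = gcd(3, 12) = 3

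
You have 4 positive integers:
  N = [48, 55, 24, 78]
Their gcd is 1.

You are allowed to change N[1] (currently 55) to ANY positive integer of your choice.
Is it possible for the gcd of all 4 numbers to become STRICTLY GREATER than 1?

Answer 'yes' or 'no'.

Current gcd = 1
gcd of all OTHER numbers (without N[1]=55): gcd([48, 24, 78]) = 6
The new gcd after any change is gcd(6, new_value).
This can be at most 6.
Since 6 > old gcd 1, the gcd CAN increase (e.g., set N[1] = 6).

Answer: yes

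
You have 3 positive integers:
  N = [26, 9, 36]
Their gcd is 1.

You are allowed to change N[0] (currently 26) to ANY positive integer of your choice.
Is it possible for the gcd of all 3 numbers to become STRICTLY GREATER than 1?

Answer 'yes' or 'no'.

Current gcd = 1
gcd of all OTHER numbers (without N[0]=26): gcd([9, 36]) = 9
The new gcd after any change is gcd(9, new_value).
This can be at most 9.
Since 9 > old gcd 1, the gcd CAN increase (e.g., set N[0] = 9).

Answer: yes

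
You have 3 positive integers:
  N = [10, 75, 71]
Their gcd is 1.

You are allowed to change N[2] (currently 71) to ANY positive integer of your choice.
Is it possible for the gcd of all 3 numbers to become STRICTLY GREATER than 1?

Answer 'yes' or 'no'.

Current gcd = 1
gcd of all OTHER numbers (without N[2]=71): gcd([10, 75]) = 5
The new gcd after any change is gcd(5, new_value).
This can be at most 5.
Since 5 > old gcd 1, the gcd CAN increase (e.g., set N[2] = 5).

Answer: yes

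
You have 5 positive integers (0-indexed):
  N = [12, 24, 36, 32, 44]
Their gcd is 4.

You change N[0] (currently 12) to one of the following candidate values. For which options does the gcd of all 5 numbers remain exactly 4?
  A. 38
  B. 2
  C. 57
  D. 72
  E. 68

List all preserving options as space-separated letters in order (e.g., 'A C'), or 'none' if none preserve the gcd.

Old gcd = 4; gcd of others (without N[0]) = 4
New gcd for candidate v: gcd(4, v). Preserves old gcd iff gcd(4, v) = 4.
  Option A: v=38, gcd(4,38)=2 -> changes
  Option B: v=2, gcd(4,2)=2 -> changes
  Option C: v=57, gcd(4,57)=1 -> changes
  Option D: v=72, gcd(4,72)=4 -> preserves
  Option E: v=68, gcd(4,68)=4 -> preserves

Answer: D E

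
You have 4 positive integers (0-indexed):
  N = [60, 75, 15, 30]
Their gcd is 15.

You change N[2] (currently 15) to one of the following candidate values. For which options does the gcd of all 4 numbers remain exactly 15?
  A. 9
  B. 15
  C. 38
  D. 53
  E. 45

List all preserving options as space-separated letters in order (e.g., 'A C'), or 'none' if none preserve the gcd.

Answer: B E

Derivation:
Old gcd = 15; gcd of others (without N[2]) = 15
New gcd for candidate v: gcd(15, v). Preserves old gcd iff gcd(15, v) = 15.
  Option A: v=9, gcd(15,9)=3 -> changes
  Option B: v=15, gcd(15,15)=15 -> preserves
  Option C: v=38, gcd(15,38)=1 -> changes
  Option D: v=53, gcd(15,53)=1 -> changes
  Option E: v=45, gcd(15,45)=15 -> preserves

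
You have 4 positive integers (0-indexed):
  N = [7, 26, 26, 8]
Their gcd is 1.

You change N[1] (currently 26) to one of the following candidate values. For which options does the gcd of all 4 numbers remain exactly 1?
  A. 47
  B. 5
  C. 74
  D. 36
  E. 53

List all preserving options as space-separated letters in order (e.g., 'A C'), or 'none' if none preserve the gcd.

Old gcd = 1; gcd of others (without N[1]) = 1
New gcd for candidate v: gcd(1, v). Preserves old gcd iff gcd(1, v) = 1.
  Option A: v=47, gcd(1,47)=1 -> preserves
  Option B: v=5, gcd(1,5)=1 -> preserves
  Option C: v=74, gcd(1,74)=1 -> preserves
  Option D: v=36, gcd(1,36)=1 -> preserves
  Option E: v=53, gcd(1,53)=1 -> preserves

Answer: A B C D E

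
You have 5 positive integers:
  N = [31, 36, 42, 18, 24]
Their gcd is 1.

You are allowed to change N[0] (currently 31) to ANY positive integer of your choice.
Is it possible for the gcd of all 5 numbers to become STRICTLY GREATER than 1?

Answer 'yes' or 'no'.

Answer: yes

Derivation:
Current gcd = 1
gcd of all OTHER numbers (without N[0]=31): gcd([36, 42, 18, 24]) = 6
The new gcd after any change is gcd(6, new_value).
This can be at most 6.
Since 6 > old gcd 1, the gcd CAN increase (e.g., set N[0] = 6).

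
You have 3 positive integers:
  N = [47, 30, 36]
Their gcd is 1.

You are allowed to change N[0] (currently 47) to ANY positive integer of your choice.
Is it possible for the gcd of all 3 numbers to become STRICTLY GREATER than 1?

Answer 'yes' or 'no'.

Current gcd = 1
gcd of all OTHER numbers (without N[0]=47): gcd([30, 36]) = 6
The new gcd after any change is gcd(6, new_value).
This can be at most 6.
Since 6 > old gcd 1, the gcd CAN increase (e.g., set N[0] = 6).

Answer: yes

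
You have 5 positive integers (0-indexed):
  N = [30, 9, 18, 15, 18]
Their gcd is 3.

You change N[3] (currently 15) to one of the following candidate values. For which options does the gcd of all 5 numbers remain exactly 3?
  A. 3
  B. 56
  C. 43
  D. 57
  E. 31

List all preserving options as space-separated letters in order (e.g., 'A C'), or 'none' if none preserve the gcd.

Old gcd = 3; gcd of others (without N[3]) = 3
New gcd for candidate v: gcd(3, v). Preserves old gcd iff gcd(3, v) = 3.
  Option A: v=3, gcd(3,3)=3 -> preserves
  Option B: v=56, gcd(3,56)=1 -> changes
  Option C: v=43, gcd(3,43)=1 -> changes
  Option D: v=57, gcd(3,57)=3 -> preserves
  Option E: v=31, gcd(3,31)=1 -> changes

Answer: A D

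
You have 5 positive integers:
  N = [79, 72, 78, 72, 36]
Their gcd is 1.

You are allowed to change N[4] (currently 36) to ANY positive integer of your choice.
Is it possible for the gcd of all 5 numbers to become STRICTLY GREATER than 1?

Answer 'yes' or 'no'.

Answer: no

Derivation:
Current gcd = 1
gcd of all OTHER numbers (without N[4]=36): gcd([79, 72, 78, 72]) = 1
The new gcd after any change is gcd(1, new_value).
This can be at most 1.
Since 1 = old gcd 1, the gcd can only stay the same or decrease.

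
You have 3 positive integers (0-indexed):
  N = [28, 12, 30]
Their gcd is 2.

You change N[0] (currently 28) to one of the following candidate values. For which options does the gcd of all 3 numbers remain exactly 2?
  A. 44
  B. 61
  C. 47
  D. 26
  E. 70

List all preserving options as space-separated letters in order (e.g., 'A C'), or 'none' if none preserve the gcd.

Answer: A D E

Derivation:
Old gcd = 2; gcd of others (without N[0]) = 6
New gcd for candidate v: gcd(6, v). Preserves old gcd iff gcd(6, v) = 2.
  Option A: v=44, gcd(6,44)=2 -> preserves
  Option B: v=61, gcd(6,61)=1 -> changes
  Option C: v=47, gcd(6,47)=1 -> changes
  Option D: v=26, gcd(6,26)=2 -> preserves
  Option E: v=70, gcd(6,70)=2 -> preserves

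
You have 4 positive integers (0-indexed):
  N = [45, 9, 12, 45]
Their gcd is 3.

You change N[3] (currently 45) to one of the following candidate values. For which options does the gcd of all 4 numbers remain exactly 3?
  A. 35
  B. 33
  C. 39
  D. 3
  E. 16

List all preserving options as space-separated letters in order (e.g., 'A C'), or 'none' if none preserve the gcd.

Answer: B C D

Derivation:
Old gcd = 3; gcd of others (without N[3]) = 3
New gcd for candidate v: gcd(3, v). Preserves old gcd iff gcd(3, v) = 3.
  Option A: v=35, gcd(3,35)=1 -> changes
  Option B: v=33, gcd(3,33)=3 -> preserves
  Option C: v=39, gcd(3,39)=3 -> preserves
  Option D: v=3, gcd(3,3)=3 -> preserves
  Option E: v=16, gcd(3,16)=1 -> changes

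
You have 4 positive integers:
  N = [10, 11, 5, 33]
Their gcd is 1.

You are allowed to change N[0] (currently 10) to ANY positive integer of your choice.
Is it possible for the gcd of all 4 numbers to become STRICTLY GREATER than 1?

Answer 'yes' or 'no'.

Current gcd = 1
gcd of all OTHER numbers (without N[0]=10): gcd([11, 5, 33]) = 1
The new gcd after any change is gcd(1, new_value).
This can be at most 1.
Since 1 = old gcd 1, the gcd can only stay the same or decrease.

Answer: no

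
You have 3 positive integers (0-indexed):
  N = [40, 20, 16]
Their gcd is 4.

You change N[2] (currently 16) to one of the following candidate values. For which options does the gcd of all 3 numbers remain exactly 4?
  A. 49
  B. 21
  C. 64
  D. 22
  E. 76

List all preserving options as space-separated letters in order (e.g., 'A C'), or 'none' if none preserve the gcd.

Old gcd = 4; gcd of others (without N[2]) = 20
New gcd for candidate v: gcd(20, v). Preserves old gcd iff gcd(20, v) = 4.
  Option A: v=49, gcd(20,49)=1 -> changes
  Option B: v=21, gcd(20,21)=1 -> changes
  Option C: v=64, gcd(20,64)=4 -> preserves
  Option D: v=22, gcd(20,22)=2 -> changes
  Option E: v=76, gcd(20,76)=4 -> preserves

Answer: C E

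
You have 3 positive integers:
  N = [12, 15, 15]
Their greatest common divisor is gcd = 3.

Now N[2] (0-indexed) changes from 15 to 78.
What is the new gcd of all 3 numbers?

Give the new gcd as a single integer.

Numbers: [12, 15, 15], gcd = 3
Change: index 2, 15 -> 78
gcd of the OTHER numbers (without index 2): gcd([12, 15]) = 3
New gcd = gcd(g_others, new_val) = gcd(3, 78) = 3

Answer: 3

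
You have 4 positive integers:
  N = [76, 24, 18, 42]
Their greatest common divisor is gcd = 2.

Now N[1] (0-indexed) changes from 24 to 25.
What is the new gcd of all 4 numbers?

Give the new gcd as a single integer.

Answer: 1

Derivation:
Numbers: [76, 24, 18, 42], gcd = 2
Change: index 1, 24 -> 25
gcd of the OTHER numbers (without index 1): gcd([76, 18, 42]) = 2
New gcd = gcd(g_others, new_val) = gcd(2, 25) = 1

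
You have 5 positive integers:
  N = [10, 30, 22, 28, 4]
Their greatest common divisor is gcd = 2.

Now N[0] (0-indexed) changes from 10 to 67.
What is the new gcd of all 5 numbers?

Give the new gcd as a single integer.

Answer: 1

Derivation:
Numbers: [10, 30, 22, 28, 4], gcd = 2
Change: index 0, 10 -> 67
gcd of the OTHER numbers (without index 0): gcd([30, 22, 28, 4]) = 2
New gcd = gcd(g_others, new_val) = gcd(2, 67) = 1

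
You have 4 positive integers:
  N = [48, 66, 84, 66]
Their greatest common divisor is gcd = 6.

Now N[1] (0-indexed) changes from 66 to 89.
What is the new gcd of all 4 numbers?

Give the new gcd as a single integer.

Answer: 1

Derivation:
Numbers: [48, 66, 84, 66], gcd = 6
Change: index 1, 66 -> 89
gcd of the OTHER numbers (without index 1): gcd([48, 84, 66]) = 6
New gcd = gcd(g_others, new_val) = gcd(6, 89) = 1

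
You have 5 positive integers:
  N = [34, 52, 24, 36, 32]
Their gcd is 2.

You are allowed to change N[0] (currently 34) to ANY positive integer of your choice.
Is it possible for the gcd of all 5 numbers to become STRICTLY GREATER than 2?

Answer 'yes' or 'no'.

Current gcd = 2
gcd of all OTHER numbers (without N[0]=34): gcd([52, 24, 36, 32]) = 4
The new gcd after any change is gcd(4, new_value).
This can be at most 4.
Since 4 > old gcd 2, the gcd CAN increase (e.g., set N[0] = 4).

Answer: yes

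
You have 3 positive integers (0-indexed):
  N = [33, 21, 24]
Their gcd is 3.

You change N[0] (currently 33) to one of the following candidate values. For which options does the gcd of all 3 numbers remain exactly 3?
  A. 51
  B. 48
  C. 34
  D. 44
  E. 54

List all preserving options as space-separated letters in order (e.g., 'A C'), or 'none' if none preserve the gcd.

Old gcd = 3; gcd of others (without N[0]) = 3
New gcd for candidate v: gcd(3, v). Preserves old gcd iff gcd(3, v) = 3.
  Option A: v=51, gcd(3,51)=3 -> preserves
  Option B: v=48, gcd(3,48)=3 -> preserves
  Option C: v=34, gcd(3,34)=1 -> changes
  Option D: v=44, gcd(3,44)=1 -> changes
  Option E: v=54, gcd(3,54)=3 -> preserves

Answer: A B E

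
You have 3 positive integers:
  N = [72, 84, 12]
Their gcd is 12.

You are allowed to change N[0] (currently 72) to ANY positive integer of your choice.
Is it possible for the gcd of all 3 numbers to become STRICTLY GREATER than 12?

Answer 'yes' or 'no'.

Current gcd = 12
gcd of all OTHER numbers (without N[0]=72): gcd([84, 12]) = 12
The new gcd after any change is gcd(12, new_value).
This can be at most 12.
Since 12 = old gcd 12, the gcd can only stay the same or decrease.

Answer: no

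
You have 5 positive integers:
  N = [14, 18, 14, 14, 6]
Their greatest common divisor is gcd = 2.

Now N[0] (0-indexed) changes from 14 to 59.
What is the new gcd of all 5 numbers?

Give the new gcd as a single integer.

Numbers: [14, 18, 14, 14, 6], gcd = 2
Change: index 0, 14 -> 59
gcd of the OTHER numbers (without index 0): gcd([18, 14, 14, 6]) = 2
New gcd = gcd(g_others, new_val) = gcd(2, 59) = 1

Answer: 1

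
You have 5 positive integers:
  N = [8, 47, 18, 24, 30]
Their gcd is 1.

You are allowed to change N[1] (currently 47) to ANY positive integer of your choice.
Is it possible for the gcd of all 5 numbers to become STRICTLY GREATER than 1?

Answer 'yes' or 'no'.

Answer: yes

Derivation:
Current gcd = 1
gcd of all OTHER numbers (without N[1]=47): gcd([8, 18, 24, 30]) = 2
The new gcd after any change is gcd(2, new_value).
This can be at most 2.
Since 2 > old gcd 1, the gcd CAN increase (e.g., set N[1] = 2).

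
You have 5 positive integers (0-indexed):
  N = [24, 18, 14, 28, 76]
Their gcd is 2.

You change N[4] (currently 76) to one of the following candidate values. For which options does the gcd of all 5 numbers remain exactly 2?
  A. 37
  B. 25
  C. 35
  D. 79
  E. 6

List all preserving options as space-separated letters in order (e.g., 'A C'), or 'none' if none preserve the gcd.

Answer: E

Derivation:
Old gcd = 2; gcd of others (without N[4]) = 2
New gcd for candidate v: gcd(2, v). Preserves old gcd iff gcd(2, v) = 2.
  Option A: v=37, gcd(2,37)=1 -> changes
  Option B: v=25, gcd(2,25)=1 -> changes
  Option C: v=35, gcd(2,35)=1 -> changes
  Option D: v=79, gcd(2,79)=1 -> changes
  Option E: v=6, gcd(2,6)=2 -> preserves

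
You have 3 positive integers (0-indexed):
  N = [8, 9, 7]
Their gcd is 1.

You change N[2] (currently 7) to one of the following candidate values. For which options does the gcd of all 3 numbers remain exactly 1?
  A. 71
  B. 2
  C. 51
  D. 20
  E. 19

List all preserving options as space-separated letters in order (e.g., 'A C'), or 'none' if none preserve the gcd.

Old gcd = 1; gcd of others (without N[2]) = 1
New gcd for candidate v: gcd(1, v). Preserves old gcd iff gcd(1, v) = 1.
  Option A: v=71, gcd(1,71)=1 -> preserves
  Option B: v=2, gcd(1,2)=1 -> preserves
  Option C: v=51, gcd(1,51)=1 -> preserves
  Option D: v=20, gcd(1,20)=1 -> preserves
  Option E: v=19, gcd(1,19)=1 -> preserves

Answer: A B C D E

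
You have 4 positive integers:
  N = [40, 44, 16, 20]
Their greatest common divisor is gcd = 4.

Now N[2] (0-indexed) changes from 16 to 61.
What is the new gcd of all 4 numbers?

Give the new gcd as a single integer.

Answer: 1

Derivation:
Numbers: [40, 44, 16, 20], gcd = 4
Change: index 2, 16 -> 61
gcd of the OTHER numbers (without index 2): gcd([40, 44, 20]) = 4
New gcd = gcd(g_others, new_val) = gcd(4, 61) = 1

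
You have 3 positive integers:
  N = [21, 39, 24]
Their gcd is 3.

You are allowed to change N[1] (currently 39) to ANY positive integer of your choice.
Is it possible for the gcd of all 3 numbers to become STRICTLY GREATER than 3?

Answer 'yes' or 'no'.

Answer: no

Derivation:
Current gcd = 3
gcd of all OTHER numbers (without N[1]=39): gcd([21, 24]) = 3
The new gcd after any change is gcd(3, new_value).
This can be at most 3.
Since 3 = old gcd 3, the gcd can only stay the same or decrease.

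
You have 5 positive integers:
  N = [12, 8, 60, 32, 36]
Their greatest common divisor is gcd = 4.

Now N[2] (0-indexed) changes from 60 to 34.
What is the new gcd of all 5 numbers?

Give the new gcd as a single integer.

Numbers: [12, 8, 60, 32, 36], gcd = 4
Change: index 2, 60 -> 34
gcd of the OTHER numbers (without index 2): gcd([12, 8, 32, 36]) = 4
New gcd = gcd(g_others, new_val) = gcd(4, 34) = 2

Answer: 2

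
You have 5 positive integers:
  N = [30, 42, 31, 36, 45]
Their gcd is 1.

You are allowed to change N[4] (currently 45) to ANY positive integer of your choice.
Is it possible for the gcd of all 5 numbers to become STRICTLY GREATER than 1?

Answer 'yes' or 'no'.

Current gcd = 1
gcd of all OTHER numbers (without N[4]=45): gcd([30, 42, 31, 36]) = 1
The new gcd after any change is gcd(1, new_value).
This can be at most 1.
Since 1 = old gcd 1, the gcd can only stay the same or decrease.

Answer: no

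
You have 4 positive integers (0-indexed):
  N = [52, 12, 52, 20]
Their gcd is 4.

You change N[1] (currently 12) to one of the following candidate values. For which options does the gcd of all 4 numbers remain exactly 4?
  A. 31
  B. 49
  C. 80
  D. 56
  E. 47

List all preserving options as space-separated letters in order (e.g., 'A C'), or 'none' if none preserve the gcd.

Old gcd = 4; gcd of others (without N[1]) = 4
New gcd for candidate v: gcd(4, v). Preserves old gcd iff gcd(4, v) = 4.
  Option A: v=31, gcd(4,31)=1 -> changes
  Option B: v=49, gcd(4,49)=1 -> changes
  Option C: v=80, gcd(4,80)=4 -> preserves
  Option D: v=56, gcd(4,56)=4 -> preserves
  Option E: v=47, gcd(4,47)=1 -> changes

Answer: C D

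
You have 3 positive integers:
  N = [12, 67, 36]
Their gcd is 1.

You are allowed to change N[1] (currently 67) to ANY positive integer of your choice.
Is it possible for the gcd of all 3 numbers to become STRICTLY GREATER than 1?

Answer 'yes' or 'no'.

Current gcd = 1
gcd of all OTHER numbers (without N[1]=67): gcd([12, 36]) = 12
The new gcd after any change is gcd(12, new_value).
This can be at most 12.
Since 12 > old gcd 1, the gcd CAN increase (e.g., set N[1] = 12).

Answer: yes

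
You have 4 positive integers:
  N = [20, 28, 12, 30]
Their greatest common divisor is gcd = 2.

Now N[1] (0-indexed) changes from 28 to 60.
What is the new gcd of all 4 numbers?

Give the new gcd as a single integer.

Numbers: [20, 28, 12, 30], gcd = 2
Change: index 1, 28 -> 60
gcd of the OTHER numbers (without index 1): gcd([20, 12, 30]) = 2
New gcd = gcd(g_others, new_val) = gcd(2, 60) = 2

Answer: 2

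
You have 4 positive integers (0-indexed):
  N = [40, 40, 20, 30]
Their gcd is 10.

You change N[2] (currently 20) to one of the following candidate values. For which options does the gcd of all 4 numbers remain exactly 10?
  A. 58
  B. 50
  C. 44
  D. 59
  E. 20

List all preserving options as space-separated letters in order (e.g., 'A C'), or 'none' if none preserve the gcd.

Old gcd = 10; gcd of others (without N[2]) = 10
New gcd for candidate v: gcd(10, v). Preserves old gcd iff gcd(10, v) = 10.
  Option A: v=58, gcd(10,58)=2 -> changes
  Option B: v=50, gcd(10,50)=10 -> preserves
  Option C: v=44, gcd(10,44)=2 -> changes
  Option D: v=59, gcd(10,59)=1 -> changes
  Option E: v=20, gcd(10,20)=10 -> preserves

Answer: B E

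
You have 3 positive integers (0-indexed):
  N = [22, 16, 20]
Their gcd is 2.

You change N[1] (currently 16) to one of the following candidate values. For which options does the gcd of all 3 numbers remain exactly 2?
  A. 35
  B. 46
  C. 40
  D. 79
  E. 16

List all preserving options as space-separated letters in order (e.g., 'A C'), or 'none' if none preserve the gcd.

Answer: B C E

Derivation:
Old gcd = 2; gcd of others (without N[1]) = 2
New gcd for candidate v: gcd(2, v). Preserves old gcd iff gcd(2, v) = 2.
  Option A: v=35, gcd(2,35)=1 -> changes
  Option B: v=46, gcd(2,46)=2 -> preserves
  Option C: v=40, gcd(2,40)=2 -> preserves
  Option D: v=79, gcd(2,79)=1 -> changes
  Option E: v=16, gcd(2,16)=2 -> preserves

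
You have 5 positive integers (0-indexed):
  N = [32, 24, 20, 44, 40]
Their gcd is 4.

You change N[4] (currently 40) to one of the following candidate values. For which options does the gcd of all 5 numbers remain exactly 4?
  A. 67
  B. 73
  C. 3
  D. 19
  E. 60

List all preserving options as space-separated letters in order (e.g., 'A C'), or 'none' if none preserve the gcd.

Old gcd = 4; gcd of others (without N[4]) = 4
New gcd for candidate v: gcd(4, v). Preserves old gcd iff gcd(4, v) = 4.
  Option A: v=67, gcd(4,67)=1 -> changes
  Option B: v=73, gcd(4,73)=1 -> changes
  Option C: v=3, gcd(4,3)=1 -> changes
  Option D: v=19, gcd(4,19)=1 -> changes
  Option E: v=60, gcd(4,60)=4 -> preserves

Answer: E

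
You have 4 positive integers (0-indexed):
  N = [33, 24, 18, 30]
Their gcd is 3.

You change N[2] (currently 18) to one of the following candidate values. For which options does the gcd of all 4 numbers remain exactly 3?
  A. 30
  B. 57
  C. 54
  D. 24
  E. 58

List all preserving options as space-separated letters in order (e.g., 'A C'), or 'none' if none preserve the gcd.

Answer: A B C D

Derivation:
Old gcd = 3; gcd of others (without N[2]) = 3
New gcd for candidate v: gcd(3, v). Preserves old gcd iff gcd(3, v) = 3.
  Option A: v=30, gcd(3,30)=3 -> preserves
  Option B: v=57, gcd(3,57)=3 -> preserves
  Option C: v=54, gcd(3,54)=3 -> preserves
  Option D: v=24, gcd(3,24)=3 -> preserves
  Option E: v=58, gcd(3,58)=1 -> changes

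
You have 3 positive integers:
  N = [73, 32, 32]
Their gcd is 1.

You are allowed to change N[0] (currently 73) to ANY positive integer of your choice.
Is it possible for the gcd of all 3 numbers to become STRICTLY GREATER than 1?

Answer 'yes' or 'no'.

Answer: yes

Derivation:
Current gcd = 1
gcd of all OTHER numbers (without N[0]=73): gcd([32, 32]) = 32
The new gcd after any change is gcd(32, new_value).
This can be at most 32.
Since 32 > old gcd 1, the gcd CAN increase (e.g., set N[0] = 32).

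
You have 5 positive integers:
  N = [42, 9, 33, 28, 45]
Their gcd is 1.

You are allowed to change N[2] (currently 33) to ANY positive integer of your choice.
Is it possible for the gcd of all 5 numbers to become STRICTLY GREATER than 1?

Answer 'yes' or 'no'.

Answer: no

Derivation:
Current gcd = 1
gcd of all OTHER numbers (without N[2]=33): gcd([42, 9, 28, 45]) = 1
The new gcd after any change is gcd(1, new_value).
This can be at most 1.
Since 1 = old gcd 1, the gcd can only stay the same or decrease.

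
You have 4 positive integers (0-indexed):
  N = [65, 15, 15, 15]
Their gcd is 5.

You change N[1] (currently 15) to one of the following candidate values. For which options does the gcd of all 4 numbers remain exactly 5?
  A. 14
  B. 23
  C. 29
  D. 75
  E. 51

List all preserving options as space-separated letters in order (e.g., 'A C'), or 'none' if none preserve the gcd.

Answer: D

Derivation:
Old gcd = 5; gcd of others (without N[1]) = 5
New gcd for candidate v: gcd(5, v). Preserves old gcd iff gcd(5, v) = 5.
  Option A: v=14, gcd(5,14)=1 -> changes
  Option B: v=23, gcd(5,23)=1 -> changes
  Option C: v=29, gcd(5,29)=1 -> changes
  Option D: v=75, gcd(5,75)=5 -> preserves
  Option E: v=51, gcd(5,51)=1 -> changes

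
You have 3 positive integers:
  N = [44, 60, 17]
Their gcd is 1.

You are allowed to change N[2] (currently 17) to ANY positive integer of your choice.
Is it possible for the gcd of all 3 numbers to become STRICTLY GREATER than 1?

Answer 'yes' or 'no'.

Answer: yes

Derivation:
Current gcd = 1
gcd of all OTHER numbers (without N[2]=17): gcd([44, 60]) = 4
The new gcd after any change is gcd(4, new_value).
This can be at most 4.
Since 4 > old gcd 1, the gcd CAN increase (e.g., set N[2] = 4).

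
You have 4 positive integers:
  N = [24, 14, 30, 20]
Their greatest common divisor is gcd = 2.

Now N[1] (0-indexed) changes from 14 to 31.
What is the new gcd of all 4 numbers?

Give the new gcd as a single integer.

Answer: 1

Derivation:
Numbers: [24, 14, 30, 20], gcd = 2
Change: index 1, 14 -> 31
gcd of the OTHER numbers (without index 1): gcd([24, 30, 20]) = 2
New gcd = gcd(g_others, new_val) = gcd(2, 31) = 1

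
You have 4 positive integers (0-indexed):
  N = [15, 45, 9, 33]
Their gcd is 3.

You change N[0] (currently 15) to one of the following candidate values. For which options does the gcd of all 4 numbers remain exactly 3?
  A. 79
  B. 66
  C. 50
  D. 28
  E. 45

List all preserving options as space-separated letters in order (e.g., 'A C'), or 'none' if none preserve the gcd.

Old gcd = 3; gcd of others (without N[0]) = 3
New gcd for candidate v: gcd(3, v). Preserves old gcd iff gcd(3, v) = 3.
  Option A: v=79, gcd(3,79)=1 -> changes
  Option B: v=66, gcd(3,66)=3 -> preserves
  Option C: v=50, gcd(3,50)=1 -> changes
  Option D: v=28, gcd(3,28)=1 -> changes
  Option E: v=45, gcd(3,45)=3 -> preserves

Answer: B E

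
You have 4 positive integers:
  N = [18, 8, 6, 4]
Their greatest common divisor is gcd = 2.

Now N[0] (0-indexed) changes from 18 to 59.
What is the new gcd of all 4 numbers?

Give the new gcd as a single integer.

Numbers: [18, 8, 6, 4], gcd = 2
Change: index 0, 18 -> 59
gcd of the OTHER numbers (without index 0): gcd([8, 6, 4]) = 2
New gcd = gcd(g_others, new_val) = gcd(2, 59) = 1

Answer: 1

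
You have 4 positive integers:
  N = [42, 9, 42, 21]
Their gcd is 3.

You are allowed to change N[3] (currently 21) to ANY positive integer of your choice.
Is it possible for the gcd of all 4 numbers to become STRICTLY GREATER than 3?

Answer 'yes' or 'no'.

Current gcd = 3
gcd of all OTHER numbers (without N[3]=21): gcd([42, 9, 42]) = 3
The new gcd after any change is gcd(3, new_value).
This can be at most 3.
Since 3 = old gcd 3, the gcd can only stay the same or decrease.

Answer: no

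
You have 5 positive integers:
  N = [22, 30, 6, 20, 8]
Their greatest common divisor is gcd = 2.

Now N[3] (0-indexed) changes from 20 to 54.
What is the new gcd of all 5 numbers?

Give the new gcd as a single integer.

Answer: 2

Derivation:
Numbers: [22, 30, 6, 20, 8], gcd = 2
Change: index 3, 20 -> 54
gcd of the OTHER numbers (without index 3): gcd([22, 30, 6, 8]) = 2
New gcd = gcd(g_others, new_val) = gcd(2, 54) = 2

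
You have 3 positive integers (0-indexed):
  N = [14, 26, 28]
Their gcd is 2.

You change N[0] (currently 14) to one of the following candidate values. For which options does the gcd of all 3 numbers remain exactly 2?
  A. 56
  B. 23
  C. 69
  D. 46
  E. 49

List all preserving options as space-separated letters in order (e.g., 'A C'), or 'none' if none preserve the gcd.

Answer: A D

Derivation:
Old gcd = 2; gcd of others (without N[0]) = 2
New gcd for candidate v: gcd(2, v). Preserves old gcd iff gcd(2, v) = 2.
  Option A: v=56, gcd(2,56)=2 -> preserves
  Option B: v=23, gcd(2,23)=1 -> changes
  Option C: v=69, gcd(2,69)=1 -> changes
  Option D: v=46, gcd(2,46)=2 -> preserves
  Option E: v=49, gcd(2,49)=1 -> changes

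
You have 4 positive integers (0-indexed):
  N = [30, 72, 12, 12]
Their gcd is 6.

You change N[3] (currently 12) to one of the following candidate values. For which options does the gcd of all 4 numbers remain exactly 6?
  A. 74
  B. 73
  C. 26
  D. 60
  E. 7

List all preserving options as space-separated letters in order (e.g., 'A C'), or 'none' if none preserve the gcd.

Answer: D

Derivation:
Old gcd = 6; gcd of others (without N[3]) = 6
New gcd for candidate v: gcd(6, v). Preserves old gcd iff gcd(6, v) = 6.
  Option A: v=74, gcd(6,74)=2 -> changes
  Option B: v=73, gcd(6,73)=1 -> changes
  Option C: v=26, gcd(6,26)=2 -> changes
  Option D: v=60, gcd(6,60)=6 -> preserves
  Option E: v=7, gcd(6,7)=1 -> changes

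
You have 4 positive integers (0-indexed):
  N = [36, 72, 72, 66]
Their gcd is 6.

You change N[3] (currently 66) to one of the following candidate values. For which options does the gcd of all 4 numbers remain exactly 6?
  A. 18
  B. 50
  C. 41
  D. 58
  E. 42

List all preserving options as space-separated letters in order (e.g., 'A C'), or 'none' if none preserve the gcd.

Old gcd = 6; gcd of others (without N[3]) = 36
New gcd for candidate v: gcd(36, v). Preserves old gcd iff gcd(36, v) = 6.
  Option A: v=18, gcd(36,18)=18 -> changes
  Option B: v=50, gcd(36,50)=2 -> changes
  Option C: v=41, gcd(36,41)=1 -> changes
  Option D: v=58, gcd(36,58)=2 -> changes
  Option E: v=42, gcd(36,42)=6 -> preserves

Answer: E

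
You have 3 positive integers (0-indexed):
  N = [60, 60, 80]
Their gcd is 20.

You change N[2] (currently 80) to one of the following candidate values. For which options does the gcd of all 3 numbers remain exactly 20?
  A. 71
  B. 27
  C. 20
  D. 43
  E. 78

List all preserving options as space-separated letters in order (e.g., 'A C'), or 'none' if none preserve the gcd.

Old gcd = 20; gcd of others (without N[2]) = 60
New gcd for candidate v: gcd(60, v). Preserves old gcd iff gcd(60, v) = 20.
  Option A: v=71, gcd(60,71)=1 -> changes
  Option B: v=27, gcd(60,27)=3 -> changes
  Option C: v=20, gcd(60,20)=20 -> preserves
  Option D: v=43, gcd(60,43)=1 -> changes
  Option E: v=78, gcd(60,78)=6 -> changes

Answer: C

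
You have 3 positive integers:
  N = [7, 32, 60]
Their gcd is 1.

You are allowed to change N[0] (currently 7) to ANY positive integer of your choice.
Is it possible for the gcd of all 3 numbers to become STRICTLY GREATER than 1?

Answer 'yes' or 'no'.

Current gcd = 1
gcd of all OTHER numbers (without N[0]=7): gcd([32, 60]) = 4
The new gcd after any change is gcd(4, new_value).
This can be at most 4.
Since 4 > old gcd 1, the gcd CAN increase (e.g., set N[0] = 4).

Answer: yes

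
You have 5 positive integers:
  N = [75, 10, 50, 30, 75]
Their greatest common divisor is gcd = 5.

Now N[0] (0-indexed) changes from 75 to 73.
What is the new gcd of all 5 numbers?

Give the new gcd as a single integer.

Answer: 1

Derivation:
Numbers: [75, 10, 50, 30, 75], gcd = 5
Change: index 0, 75 -> 73
gcd of the OTHER numbers (without index 0): gcd([10, 50, 30, 75]) = 5
New gcd = gcd(g_others, new_val) = gcd(5, 73) = 1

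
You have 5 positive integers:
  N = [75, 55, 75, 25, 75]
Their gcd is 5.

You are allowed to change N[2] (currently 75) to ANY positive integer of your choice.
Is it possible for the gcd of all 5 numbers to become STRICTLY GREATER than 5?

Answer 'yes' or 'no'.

Answer: no

Derivation:
Current gcd = 5
gcd of all OTHER numbers (without N[2]=75): gcd([75, 55, 25, 75]) = 5
The new gcd after any change is gcd(5, new_value).
This can be at most 5.
Since 5 = old gcd 5, the gcd can only stay the same or decrease.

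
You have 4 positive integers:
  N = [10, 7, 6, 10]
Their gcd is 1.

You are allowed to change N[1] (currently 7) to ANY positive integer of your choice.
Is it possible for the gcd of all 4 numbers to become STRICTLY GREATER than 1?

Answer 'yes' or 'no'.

Current gcd = 1
gcd of all OTHER numbers (without N[1]=7): gcd([10, 6, 10]) = 2
The new gcd after any change is gcd(2, new_value).
This can be at most 2.
Since 2 > old gcd 1, the gcd CAN increase (e.g., set N[1] = 2).

Answer: yes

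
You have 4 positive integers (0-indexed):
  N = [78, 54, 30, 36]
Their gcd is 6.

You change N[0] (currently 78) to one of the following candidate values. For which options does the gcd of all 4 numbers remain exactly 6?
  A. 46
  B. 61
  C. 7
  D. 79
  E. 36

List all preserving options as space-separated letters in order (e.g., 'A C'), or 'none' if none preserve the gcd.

Old gcd = 6; gcd of others (without N[0]) = 6
New gcd for candidate v: gcd(6, v). Preserves old gcd iff gcd(6, v) = 6.
  Option A: v=46, gcd(6,46)=2 -> changes
  Option B: v=61, gcd(6,61)=1 -> changes
  Option C: v=7, gcd(6,7)=1 -> changes
  Option D: v=79, gcd(6,79)=1 -> changes
  Option E: v=36, gcd(6,36)=6 -> preserves

Answer: E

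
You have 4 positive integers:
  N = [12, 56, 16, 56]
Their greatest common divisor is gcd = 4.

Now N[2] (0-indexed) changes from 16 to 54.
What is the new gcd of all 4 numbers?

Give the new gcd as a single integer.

Answer: 2

Derivation:
Numbers: [12, 56, 16, 56], gcd = 4
Change: index 2, 16 -> 54
gcd of the OTHER numbers (without index 2): gcd([12, 56, 56]) = 4
New gcd = gcd(g_others, new_val) = gcd(4, 54) = 2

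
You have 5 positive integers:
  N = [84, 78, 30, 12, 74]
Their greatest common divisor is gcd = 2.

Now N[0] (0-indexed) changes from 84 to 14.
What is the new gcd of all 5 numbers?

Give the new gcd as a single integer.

Numbers: [84, 78, 30, 12, 74], gcd = 2
Change: index 0, 84 -> 14
gcd of the OTHER numbers (without index 0): gcd([78, 30, 12, 74]) = 2
New gcd = gcd(g_others, new_val) = gcd(2, 14) = 2

Answer: 2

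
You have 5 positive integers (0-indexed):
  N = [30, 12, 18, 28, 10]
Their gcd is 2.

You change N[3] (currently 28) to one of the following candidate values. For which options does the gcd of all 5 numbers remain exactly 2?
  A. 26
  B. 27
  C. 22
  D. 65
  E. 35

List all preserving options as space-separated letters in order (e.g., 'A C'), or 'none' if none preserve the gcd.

Old gcd = 2; gcd of others (without N[3]) = 2
New gcd for candidate v: gcd(2, v). Preserves old gcd iff gcd(2, v) = 2.
  Option A: v=26, gcd(2,26)=2 -> preserves
  Option B: v=27, gcd(2,27)=1 -> changes
  Option C: v=22, gcd(2,22)=2 -> preserves
  Option D: v=65, gcd(2,65)=1 -> changes
  Option E: v=35, gcd(2,35)=1 -> changes

Answer: A C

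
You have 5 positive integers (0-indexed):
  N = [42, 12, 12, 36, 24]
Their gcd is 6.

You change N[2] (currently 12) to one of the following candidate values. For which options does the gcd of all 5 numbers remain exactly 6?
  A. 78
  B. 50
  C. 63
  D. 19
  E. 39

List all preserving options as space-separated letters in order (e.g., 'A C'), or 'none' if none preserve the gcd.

Old gcd = 6; gcd of others (without N[2]) = 6
New gcd for candidate v: gcd(6, v). Preserves old gcd iff gcd(6, v) = 6.
  Option A: v=78, gcd(6,78)=6 -> preserves
  Option B: v=50, gcd(6,50)=2 -> changes
  Option C: v=63, gcd(6,63)=3 -> changes
  Option D: v=19, gcd(6,19)=1 -> changes
  Option E: v=39, gcd(6,39)=3 -> changes

Answer: A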